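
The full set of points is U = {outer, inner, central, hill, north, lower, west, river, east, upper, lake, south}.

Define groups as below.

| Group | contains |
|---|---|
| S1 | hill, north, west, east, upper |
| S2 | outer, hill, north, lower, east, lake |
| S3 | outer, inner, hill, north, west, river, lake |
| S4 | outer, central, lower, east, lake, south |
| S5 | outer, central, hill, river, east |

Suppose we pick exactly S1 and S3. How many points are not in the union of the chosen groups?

3

Union of S1, S3 = {outer, inner, hill, north, west, river, east, upper, lake}.
Not covered: central, lower, south — 3 points.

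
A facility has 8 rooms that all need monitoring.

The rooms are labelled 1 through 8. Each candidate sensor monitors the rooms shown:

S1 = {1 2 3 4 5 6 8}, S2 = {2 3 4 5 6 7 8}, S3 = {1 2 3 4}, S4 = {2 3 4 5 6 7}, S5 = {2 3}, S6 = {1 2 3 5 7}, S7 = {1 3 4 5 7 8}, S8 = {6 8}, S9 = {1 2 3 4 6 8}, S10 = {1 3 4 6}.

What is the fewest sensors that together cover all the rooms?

Take {S1, S2}. Their union is {1, 2, 3, 4, 5, 6, 7, 8}, which is all 8 rooms.
No single sensor has all 8 rooms (the largest, S1, has 7), so 2 is optimal.

2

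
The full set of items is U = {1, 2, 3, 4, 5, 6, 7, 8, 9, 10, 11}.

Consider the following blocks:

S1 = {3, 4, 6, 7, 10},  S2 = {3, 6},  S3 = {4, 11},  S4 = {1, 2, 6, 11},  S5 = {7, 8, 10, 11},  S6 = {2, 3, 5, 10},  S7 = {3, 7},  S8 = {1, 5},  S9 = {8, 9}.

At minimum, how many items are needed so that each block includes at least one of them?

4

The 4 items {1, 3, 8, 11} hit every block.
The blocks S2, S3, S8, S9 are pairwise disjoint, so any hitting set needs a separate item for each — at least 4. Hence 4 is optimal.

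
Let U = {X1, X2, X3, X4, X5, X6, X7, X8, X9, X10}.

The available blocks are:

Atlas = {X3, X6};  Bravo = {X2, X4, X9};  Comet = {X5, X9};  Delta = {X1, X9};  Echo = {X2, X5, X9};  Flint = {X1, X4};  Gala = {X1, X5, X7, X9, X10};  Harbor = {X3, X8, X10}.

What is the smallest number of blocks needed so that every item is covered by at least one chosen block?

4

Atlas, Bravo, Gala, and Harbor cover everything between them: the union {X1, X2, X3, X4, X5, X6, X7, X8, X9, X10} is all of U.
Only Gala contains X7, so Gala is forced; the remaining 5 items need at least 3 more blocks (each remaining block adds at most 2) — so at least 4 blocks are needed, and 4 is optimal.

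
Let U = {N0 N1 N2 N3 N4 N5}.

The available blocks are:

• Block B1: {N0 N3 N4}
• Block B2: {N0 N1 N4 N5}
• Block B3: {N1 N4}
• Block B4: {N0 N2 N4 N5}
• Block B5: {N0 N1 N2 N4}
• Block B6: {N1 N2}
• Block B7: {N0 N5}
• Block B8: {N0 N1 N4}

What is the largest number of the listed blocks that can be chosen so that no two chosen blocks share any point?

2

B1, B6 are pairwise disjoint (B1={N0,N3,N4}; B6={N1,N2}).
Every remaining block overlaps one of these, and no 3 of the listed blocks are pairwise disjoint, so 2 is the maximum.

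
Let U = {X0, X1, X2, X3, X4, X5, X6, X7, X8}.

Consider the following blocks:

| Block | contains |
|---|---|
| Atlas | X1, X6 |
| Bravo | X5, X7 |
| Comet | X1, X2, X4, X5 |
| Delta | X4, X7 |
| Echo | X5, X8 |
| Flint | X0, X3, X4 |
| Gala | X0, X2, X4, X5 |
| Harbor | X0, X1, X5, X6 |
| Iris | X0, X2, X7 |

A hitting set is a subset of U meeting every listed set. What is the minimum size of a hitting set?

4

The 4 items {X3, X5, X6, X7} hit every block.
No choice of 3 items meets every block, so 4 is the minimum.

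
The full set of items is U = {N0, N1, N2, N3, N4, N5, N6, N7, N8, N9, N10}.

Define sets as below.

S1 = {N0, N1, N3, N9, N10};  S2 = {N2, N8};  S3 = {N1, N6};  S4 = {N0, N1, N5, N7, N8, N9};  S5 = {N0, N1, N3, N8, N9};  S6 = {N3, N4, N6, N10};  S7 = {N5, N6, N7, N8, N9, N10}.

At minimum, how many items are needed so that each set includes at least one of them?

The 3 items {N0, N6, N8} hit every set.
No choice of 2 items meets every set, so 3 is the minimum.

3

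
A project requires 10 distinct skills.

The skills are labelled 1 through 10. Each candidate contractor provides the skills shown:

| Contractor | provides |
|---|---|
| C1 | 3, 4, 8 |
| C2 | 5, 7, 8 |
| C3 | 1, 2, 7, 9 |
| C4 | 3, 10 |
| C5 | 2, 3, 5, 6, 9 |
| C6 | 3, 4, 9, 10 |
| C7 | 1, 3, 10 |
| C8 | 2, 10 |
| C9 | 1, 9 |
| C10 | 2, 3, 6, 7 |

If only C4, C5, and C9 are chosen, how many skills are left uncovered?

3

Union of C4, C5, C9 = {1, 2, 3, 5, 6, 9, 10}.
Not covered: 4, 7, 8 — 3 skills.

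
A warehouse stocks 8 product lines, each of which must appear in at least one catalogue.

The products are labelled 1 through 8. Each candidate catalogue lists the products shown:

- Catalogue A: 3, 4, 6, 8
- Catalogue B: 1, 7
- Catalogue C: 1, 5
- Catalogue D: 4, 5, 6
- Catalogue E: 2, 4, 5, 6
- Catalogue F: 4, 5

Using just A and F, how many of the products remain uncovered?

3

Union of A, F = {3, 4, 5, 6, 8}.
Not covered: 1, 2, 7 — 3 products.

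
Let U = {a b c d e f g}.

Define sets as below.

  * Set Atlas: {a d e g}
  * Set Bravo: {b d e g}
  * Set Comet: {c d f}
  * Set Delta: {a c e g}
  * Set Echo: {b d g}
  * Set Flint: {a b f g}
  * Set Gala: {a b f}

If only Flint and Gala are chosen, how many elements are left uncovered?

3

Union of Flint, Gala = {a, b, f, g}.
Not covered: c, d, e — 3 elements.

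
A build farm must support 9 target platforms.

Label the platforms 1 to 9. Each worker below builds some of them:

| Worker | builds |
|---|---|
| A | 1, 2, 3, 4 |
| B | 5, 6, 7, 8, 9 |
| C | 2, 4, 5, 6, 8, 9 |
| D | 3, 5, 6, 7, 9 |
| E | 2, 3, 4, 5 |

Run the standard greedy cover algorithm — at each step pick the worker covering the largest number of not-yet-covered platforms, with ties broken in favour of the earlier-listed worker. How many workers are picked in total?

Greedy: pick C (covers 6 new) → pick A (covers 2 new) → pick B (covers 1 new). Total picks: 3.
(The true minimum cover uses only 2 workers, so greedy is not optimal here.)

3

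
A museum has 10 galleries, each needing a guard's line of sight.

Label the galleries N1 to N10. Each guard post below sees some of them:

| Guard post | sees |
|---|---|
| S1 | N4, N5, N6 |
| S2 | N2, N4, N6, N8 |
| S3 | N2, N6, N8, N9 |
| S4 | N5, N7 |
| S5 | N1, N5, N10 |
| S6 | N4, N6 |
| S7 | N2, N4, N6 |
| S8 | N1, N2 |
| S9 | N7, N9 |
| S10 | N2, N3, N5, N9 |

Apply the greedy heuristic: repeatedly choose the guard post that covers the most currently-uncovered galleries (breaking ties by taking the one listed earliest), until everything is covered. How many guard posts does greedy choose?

Greedy: pick S2 (covers 4 new) → pick S5 (covers 3 new) → pick S9 (covers 2 new) → pick S10 (covers 1 new). Total picks: 4.

4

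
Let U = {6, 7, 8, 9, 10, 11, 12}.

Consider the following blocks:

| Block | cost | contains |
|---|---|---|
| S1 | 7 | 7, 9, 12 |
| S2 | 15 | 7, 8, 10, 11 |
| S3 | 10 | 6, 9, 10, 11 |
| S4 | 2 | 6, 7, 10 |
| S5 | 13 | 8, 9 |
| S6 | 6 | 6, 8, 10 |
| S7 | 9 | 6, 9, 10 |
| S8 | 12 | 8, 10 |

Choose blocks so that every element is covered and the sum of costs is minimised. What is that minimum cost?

S1, S3, S6 together cover every element (S1 ∪ S3 ∪ S6 = {6, 7, 8, 9, 10, 11, 12}); total cost 7 + 10 + 6 = 23.
The greedy pick S4, S1, S6, S3 costs 25; no covering selection beats 23.

23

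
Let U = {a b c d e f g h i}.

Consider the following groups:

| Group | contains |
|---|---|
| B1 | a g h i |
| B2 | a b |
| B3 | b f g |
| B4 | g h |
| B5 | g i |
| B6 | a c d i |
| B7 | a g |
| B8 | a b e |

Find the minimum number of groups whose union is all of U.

4

Take {B1, B3, B6, B8}. Their union is {a, b, c, d, e, f, g, h, i}, which is all 9 elements.
No 3 of the 8 groups cover everything (all 56 combinations miss at least one element), so 4 is optimal.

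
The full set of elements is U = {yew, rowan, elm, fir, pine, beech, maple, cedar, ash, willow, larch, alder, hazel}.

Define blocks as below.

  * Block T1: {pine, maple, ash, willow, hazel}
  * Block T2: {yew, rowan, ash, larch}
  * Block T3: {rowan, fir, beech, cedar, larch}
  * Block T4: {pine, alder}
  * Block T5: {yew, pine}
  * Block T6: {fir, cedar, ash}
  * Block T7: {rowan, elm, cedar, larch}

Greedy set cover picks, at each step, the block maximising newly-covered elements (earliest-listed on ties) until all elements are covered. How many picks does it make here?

Greedy: pick T1 (covers 5 new) → pick T3 (covers 5 new) → pick T2 (covers 1 new) → pick T4 (covers 1 new) → pick T7 (covers 1 new). Total picks: 5.

5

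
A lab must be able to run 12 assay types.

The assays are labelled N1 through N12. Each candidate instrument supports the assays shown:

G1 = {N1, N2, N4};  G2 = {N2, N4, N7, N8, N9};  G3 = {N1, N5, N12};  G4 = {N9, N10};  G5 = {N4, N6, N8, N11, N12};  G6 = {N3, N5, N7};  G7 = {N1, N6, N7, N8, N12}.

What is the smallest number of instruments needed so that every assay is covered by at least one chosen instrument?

4

G1 and G4 and G5 and G6 together: G1 ∪ G4 ∪ G5 ∪ G6 = {N1, N2, N3, N4, N5, N6, N7, N8, N9, N10, N11, N12} — every assay is covered.
Only G5 contains N11, so G5 is forced; the remaining 7 assays need at least 3 more instruments (each remaining instrument adds at most 3) — so at least 4 instruments are needed, and 4 is optimal.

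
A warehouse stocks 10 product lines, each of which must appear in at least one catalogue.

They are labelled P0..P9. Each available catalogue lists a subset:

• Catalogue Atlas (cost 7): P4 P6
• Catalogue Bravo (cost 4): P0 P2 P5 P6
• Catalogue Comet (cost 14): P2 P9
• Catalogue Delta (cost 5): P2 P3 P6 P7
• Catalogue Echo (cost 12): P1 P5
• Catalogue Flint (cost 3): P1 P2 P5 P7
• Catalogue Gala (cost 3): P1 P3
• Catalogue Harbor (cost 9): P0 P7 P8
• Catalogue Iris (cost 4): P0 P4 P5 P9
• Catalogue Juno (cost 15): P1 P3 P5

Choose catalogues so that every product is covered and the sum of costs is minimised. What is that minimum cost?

20

Bravo, Gala, Harbor, Iris together cover every product (Bravo ∪ Gala ∪ Harbor ∪ Iris = {P0, P1, P2, P3, P4, P5, P6, P7, P8, P9}); total cost 4 + 3 + 9 + 4 = 20.
The greedy pick Flint, Iris, Delta, Harbor costs 21; no covering selection beats 20.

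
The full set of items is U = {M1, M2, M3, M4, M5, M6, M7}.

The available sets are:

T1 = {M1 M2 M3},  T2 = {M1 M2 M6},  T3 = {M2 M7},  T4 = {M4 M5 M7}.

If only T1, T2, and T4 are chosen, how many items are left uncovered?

0

Union of T1, T2, T4 = {M1, M2, M3, M4, M5, M6, M7} — that's every item, so 0 are uncovered.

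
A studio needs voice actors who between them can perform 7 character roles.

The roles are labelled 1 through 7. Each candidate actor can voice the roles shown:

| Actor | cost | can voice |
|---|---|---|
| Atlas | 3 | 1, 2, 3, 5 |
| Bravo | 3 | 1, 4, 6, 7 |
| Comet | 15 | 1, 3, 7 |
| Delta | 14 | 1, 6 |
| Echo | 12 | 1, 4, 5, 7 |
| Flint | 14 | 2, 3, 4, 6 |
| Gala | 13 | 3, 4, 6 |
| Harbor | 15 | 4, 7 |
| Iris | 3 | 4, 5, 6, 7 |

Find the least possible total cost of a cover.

6

Atlas, Bravo together cover every role (Atlas ∪ Bravo = {1, 2, 3, 4, 5, 6, 7}); total cost 3 + 3 = 6.
No covering selection has total cost below 6.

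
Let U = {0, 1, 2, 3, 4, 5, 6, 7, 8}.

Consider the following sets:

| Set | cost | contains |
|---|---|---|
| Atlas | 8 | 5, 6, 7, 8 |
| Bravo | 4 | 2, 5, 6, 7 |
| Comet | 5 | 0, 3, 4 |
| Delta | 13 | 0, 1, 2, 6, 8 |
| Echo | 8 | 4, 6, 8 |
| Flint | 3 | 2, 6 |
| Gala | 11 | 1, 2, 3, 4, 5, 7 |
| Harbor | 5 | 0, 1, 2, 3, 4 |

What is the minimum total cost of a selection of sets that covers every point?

13

Atlas, Harbor together cover every point (Atlas ∪ Harbor = {0, 1, 2, 3, 4, 5, 6, 7, 8}); total cost 8 + 5 = 13.
The greedy pick Bravo, Harbor, Atlas costs 17; no covering selection beats 13.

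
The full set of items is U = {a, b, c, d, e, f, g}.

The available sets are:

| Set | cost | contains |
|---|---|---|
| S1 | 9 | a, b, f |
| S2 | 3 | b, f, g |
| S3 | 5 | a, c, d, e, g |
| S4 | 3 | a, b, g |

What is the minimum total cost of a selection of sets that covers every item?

8

S2, S3 together cover every item (S2 ∪ S3 = {a, b, c, d, e, f, g}); total cost 3 + 5 = 8.
No covering selection has total cost below 8.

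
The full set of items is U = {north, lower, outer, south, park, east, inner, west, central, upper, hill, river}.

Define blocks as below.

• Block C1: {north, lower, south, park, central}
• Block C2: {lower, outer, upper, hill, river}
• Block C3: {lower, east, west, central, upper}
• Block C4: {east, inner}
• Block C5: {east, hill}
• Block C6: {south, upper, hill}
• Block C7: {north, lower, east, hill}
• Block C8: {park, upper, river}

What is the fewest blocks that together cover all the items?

4

Take {C1, C2, C3, C4}. Their union is {north, lower, outer, south, park, east, inner, west, central, upper, hill, river}, which is all 12 items.
Only C3 contains west, so C3 is forced; the remaining 7 items need at least 3 more blocks (each remaining block adds at most 3) — so at least 4 blocks are needed, and 4 is optimal.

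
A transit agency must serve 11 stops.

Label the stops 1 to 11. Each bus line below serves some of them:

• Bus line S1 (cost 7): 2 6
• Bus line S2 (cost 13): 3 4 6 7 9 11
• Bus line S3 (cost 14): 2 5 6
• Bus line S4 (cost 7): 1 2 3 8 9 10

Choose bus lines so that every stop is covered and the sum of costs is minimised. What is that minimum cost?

34

S2, S3, S4 together cover every stop (S2 ∪ S3 ∪ S4 = {1, 2, 3, 4, 5, 6, 7, 8, 9, 10, 11}); total cost 13 + 14 + 7 = 34.
No covering selection has total cost below 34.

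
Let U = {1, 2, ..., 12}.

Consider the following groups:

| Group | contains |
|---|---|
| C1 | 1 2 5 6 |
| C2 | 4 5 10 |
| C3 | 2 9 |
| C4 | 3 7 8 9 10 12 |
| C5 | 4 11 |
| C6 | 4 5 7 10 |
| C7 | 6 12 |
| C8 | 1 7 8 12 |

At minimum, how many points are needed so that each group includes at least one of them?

3

H = {2, 4, 12} meets every group (each contains at least one member of H), and |H| = 3.
The groups C3, C5, C8 are pairwise disjoint, so any hitting set needs a separate point for each — at least 3. Hence 3 is optimal.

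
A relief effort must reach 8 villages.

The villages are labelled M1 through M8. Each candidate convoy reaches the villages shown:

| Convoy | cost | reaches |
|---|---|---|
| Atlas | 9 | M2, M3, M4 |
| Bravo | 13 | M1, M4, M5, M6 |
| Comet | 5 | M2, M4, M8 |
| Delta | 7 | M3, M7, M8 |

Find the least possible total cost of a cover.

Bravo, Comet, Delta together cover every village (Bravo ∪ Comet ∪ Delta = {M1, M2, M3, M4, M5, M6, M7, M8}); total cost 13 + 5 + 7 = 25.
No covering selection has total cost below 25.

25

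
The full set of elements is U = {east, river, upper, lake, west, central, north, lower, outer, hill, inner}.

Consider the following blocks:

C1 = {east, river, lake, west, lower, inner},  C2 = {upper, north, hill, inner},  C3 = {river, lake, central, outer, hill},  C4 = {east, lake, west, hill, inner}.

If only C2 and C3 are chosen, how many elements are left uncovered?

3

Union of C2, C3 = {river, upper, lake, central, north, outer, hill, inner}.
Not covered: east, west, lower — 3 elements.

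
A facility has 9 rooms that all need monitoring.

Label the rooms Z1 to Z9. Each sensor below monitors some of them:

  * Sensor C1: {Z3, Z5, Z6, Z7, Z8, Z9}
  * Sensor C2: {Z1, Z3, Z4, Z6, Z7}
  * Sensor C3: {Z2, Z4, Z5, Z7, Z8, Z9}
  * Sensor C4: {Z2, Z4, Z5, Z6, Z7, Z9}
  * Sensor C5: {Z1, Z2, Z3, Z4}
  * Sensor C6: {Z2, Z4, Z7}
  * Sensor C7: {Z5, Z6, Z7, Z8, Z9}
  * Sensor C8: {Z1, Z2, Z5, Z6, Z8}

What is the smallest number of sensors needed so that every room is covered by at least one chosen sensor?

C5 and C7 together: C5 ∪ C7 = {Z1, Z2, Z3, Z4, Z5, Z6, Z7, Z8, Z9} — every room is covered.
No single sensor has all 9 rooms (the largest, C1, has 6), so 2 is optimal.

2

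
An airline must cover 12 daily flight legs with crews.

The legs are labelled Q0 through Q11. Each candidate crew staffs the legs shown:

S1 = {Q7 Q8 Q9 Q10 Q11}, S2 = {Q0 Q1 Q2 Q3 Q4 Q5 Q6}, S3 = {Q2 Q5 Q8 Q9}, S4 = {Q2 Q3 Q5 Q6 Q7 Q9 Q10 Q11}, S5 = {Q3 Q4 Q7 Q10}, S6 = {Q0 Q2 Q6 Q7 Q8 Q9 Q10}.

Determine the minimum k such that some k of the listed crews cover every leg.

Take {S1, S2}. Their union is {Q0, Q1, Q2, Q3, Q4, Q5, Q6, Q7, Q8, Q9, Q10, Q11}, which is all 12 legs.
No single crew has all 12 legs (the largest, S4, has 8), so 2 is optimal.

2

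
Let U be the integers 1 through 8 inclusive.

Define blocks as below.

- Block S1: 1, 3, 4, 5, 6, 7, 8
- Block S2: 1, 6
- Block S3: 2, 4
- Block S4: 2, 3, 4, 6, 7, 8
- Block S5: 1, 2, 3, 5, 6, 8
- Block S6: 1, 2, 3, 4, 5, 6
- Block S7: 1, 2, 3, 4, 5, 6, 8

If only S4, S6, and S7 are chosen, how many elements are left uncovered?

Union of S4, S6, S7 = {1, 2, 3, 4, 5, 6, 7, 8} — that's every element, so 0 are uncovered.

0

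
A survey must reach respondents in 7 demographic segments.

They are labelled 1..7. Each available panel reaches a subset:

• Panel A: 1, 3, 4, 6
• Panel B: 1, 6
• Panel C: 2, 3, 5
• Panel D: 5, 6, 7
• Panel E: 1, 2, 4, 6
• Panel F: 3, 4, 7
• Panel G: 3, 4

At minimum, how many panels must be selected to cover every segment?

3

D and E and F together: D ∪ E ∪ F = {1, 2, 3, 4, 5, 6, 7} — every segment is covered.
No 2 of the 7 panels cover everything (all 21 combinations miss at least one segment), so 3 is optimal.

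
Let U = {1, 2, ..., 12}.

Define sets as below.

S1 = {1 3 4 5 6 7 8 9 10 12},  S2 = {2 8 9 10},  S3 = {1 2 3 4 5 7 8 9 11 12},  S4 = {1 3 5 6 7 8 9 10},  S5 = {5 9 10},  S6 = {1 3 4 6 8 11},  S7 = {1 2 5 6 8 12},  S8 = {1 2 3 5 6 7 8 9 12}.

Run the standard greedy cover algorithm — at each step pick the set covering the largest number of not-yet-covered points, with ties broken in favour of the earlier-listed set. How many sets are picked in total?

Greedy: pick S1 (covers 10 new) → pick S3 (covers 2 new). Total picks: 2.

2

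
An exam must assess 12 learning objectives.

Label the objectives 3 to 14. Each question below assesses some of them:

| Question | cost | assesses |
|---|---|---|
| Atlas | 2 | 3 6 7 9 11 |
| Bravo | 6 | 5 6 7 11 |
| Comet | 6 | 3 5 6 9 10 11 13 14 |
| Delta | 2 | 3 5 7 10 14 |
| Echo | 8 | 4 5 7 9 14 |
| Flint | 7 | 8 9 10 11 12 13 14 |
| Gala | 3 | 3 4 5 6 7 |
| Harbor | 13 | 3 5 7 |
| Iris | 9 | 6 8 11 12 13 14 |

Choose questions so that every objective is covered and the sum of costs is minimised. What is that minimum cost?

10

Flint, Gala together cover every objective (Flint ∪ Gala = {3, 4, 5, 6, 7, 8, 9, 10, 11, 12, 13, 14}); total cost 7 + 3 = 10.
The greedy pick Atlas, Delta, Flint, Gala costs 14; no covering selection beats 10.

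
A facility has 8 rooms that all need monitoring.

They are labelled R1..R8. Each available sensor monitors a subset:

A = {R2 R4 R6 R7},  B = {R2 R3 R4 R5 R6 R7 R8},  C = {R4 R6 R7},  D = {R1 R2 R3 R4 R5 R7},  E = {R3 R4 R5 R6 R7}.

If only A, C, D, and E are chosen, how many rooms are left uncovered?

Union of A, C, D, E = {R1, R2, R3, R4, R5, R6, R7}.
Not covered: R8 — 1 room.

1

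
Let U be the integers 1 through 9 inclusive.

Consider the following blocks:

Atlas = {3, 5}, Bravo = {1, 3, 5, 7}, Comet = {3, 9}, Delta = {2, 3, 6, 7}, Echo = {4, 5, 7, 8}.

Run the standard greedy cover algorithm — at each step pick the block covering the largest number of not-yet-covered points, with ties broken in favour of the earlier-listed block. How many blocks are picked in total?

Greedy: pick Bravo (covers 4 new) → pick Delta (covers 2 new) → pick Echo (covers 2 new) → pick Comet (covers 1 new). Total picks: 4.

4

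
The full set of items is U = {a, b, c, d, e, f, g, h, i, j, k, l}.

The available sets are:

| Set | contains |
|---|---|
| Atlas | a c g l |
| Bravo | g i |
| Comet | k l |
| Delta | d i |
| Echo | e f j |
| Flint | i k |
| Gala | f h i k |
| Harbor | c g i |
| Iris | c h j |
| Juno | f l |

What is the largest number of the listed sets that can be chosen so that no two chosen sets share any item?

3

Atlas, Echo, Flint are pairwise disjoint (Atlas={a,c,g,l}; Echo={e,f,j}; Flint={i,k}).
Every remaining set overlaps one of these, and no 4 of the listed sets are pairwise disjoint, so 3 is the maximum.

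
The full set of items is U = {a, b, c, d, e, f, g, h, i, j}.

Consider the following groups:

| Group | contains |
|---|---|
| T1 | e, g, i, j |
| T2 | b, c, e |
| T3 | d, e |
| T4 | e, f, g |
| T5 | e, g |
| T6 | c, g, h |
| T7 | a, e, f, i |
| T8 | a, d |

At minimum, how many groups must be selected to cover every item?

T1 and T2 and T6 and T7 and T8 together: T1 ∪ T2 ∪ T6 ∪ T7 ∪ T8 = {a, b, c, d, e, f, g, h, i, j} — every item is covered.
No 4 of the 8 groups cover everything (all 70 combinations miss at least one item), so 5 is optimal.

5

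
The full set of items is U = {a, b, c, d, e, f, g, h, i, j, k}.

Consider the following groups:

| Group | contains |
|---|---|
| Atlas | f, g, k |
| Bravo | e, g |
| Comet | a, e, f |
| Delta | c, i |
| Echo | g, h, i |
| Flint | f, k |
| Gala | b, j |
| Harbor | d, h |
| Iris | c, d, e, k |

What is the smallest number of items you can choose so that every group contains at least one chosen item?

5

The 5 items {b, d, e, i, k} hit every group.
The groups Bravo, Delta, Flint, Gala, Harbor are pairwise disjoint, so any hitting set needs a separate item for each — at least 5. Hence 5 is optimal.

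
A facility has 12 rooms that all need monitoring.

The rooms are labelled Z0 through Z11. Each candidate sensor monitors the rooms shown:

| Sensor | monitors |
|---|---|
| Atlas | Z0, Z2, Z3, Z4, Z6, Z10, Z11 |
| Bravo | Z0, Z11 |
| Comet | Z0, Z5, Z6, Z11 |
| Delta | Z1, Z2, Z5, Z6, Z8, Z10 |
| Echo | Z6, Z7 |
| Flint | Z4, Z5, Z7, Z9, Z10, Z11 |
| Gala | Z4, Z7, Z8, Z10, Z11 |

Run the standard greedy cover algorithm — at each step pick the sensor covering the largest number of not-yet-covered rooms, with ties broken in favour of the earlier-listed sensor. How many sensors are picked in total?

Greedy: pick Atlas (covers 7 new) → pick Delta (covers 3 new) → pick Flint (covers 2 new). Total picks: 3.

3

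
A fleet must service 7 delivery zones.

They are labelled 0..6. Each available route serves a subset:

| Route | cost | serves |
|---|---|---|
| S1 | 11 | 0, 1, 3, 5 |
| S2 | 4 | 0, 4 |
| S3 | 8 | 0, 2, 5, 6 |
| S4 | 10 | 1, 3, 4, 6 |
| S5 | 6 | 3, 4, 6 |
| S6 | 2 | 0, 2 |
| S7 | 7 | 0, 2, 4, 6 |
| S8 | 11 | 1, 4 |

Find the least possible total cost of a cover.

18

S1, S7 together cover every zone (S1 ∪ S7 = {0, 1, 2, 3, 4, 5, 6}); total cost 11 + 7 = 18.
The greedy pick S6, S5, S1 costs 19; no covering selection beats 18.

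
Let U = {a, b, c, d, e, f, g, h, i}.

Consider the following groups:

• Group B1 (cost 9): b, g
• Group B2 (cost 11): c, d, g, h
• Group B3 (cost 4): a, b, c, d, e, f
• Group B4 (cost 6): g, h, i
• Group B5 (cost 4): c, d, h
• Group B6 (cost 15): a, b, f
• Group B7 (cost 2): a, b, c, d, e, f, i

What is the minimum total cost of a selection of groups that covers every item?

B4, B7 together cover every item (B4 ∪ B7 = {a, b, c, d, e, f, g, h, i}); total cost 6 + 2 = 8.
No covering selection has total cost below 8.

8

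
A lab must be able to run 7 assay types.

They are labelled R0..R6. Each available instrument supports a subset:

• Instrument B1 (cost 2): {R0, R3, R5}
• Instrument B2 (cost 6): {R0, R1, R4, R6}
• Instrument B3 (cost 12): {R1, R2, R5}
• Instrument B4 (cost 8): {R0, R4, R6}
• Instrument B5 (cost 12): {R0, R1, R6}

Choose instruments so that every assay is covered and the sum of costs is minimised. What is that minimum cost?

B1, B2, B3 together cover every assay (B1 ∪ B2 ∪ B3 = {R0, R1, R2, R3, R4, R5, R6}); total cost 2 + 6 + 12 = 20.
No covering selection has total cost below 20.

20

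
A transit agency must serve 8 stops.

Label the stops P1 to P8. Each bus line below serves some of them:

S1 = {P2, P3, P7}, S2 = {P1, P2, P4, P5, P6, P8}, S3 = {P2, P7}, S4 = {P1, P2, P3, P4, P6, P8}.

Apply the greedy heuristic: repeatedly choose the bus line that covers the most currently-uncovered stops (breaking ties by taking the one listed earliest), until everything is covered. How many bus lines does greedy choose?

Greedy: pick S2 (covers 6 new) → pick S1 (covers 2 new). Total picks: 2.

2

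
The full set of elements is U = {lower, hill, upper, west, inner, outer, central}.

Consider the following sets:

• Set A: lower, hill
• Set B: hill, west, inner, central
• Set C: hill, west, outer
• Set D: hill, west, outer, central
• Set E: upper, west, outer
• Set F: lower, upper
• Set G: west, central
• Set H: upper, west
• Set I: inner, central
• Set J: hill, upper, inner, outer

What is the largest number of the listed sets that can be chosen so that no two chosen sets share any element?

3

C, F, I are pairwise disjoint (C={hill,west,outer}; F={lower,upper}; I={inner,central}).
Every remaining set overlaps one of these, and no 4 of the listed sets are pairwise disjoint, so 3 is the maximum.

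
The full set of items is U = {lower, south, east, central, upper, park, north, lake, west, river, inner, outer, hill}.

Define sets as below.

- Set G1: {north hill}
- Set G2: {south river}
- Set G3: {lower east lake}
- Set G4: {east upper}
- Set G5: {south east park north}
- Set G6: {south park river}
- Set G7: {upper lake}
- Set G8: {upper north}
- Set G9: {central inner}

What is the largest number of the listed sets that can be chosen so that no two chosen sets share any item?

G1, G6, G7, G9 are pairwise disjoint (G1={north,hill}; G6={south,park,river}; G7={upper,lake}; G9={central,inner}).
Every remaining set overlaps one of these, and no 5 of the listed sets are pairwise disjoint, so 4 is the maximum.

4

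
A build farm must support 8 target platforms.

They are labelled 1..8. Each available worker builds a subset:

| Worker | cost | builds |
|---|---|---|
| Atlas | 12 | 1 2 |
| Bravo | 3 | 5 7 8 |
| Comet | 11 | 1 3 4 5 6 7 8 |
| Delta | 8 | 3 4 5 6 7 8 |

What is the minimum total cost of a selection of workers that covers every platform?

20

Atlas, Delta together cover every platform (Atlas ∪ Delta = {1, 2, 3, 4, 5, 6, 7, 8}); total cost 12 + 8 = 20.
The greedy pick Bravo, Delta, Atlas costs 23; no covering selection beats 20.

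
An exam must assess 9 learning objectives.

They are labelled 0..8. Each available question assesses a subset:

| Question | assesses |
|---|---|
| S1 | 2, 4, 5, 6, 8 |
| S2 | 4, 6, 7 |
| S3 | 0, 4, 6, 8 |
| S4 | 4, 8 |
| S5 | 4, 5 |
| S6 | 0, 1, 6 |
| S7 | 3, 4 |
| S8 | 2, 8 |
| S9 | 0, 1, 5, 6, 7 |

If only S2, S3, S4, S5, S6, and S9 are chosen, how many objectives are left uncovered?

2

Union of S2, S3, S4, S5, S6, S9 = {0, 1, 4, 5, 6, 7, 8}.
Not covered: 2, 3 — 2 objectives.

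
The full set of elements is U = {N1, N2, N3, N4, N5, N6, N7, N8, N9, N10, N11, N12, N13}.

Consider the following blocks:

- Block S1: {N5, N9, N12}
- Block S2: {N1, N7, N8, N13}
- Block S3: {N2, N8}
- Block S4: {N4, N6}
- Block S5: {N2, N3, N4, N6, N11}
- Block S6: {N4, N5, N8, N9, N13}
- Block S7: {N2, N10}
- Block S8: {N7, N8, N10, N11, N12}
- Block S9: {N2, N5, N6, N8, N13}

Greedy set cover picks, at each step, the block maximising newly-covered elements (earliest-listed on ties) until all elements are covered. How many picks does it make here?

4

Greedy: pick S5 (covers 5 new) → pick S2 (covers 4 new) → pick S1 (covers 3 new) → pick S7 (covers 1 new). Total picks: 4.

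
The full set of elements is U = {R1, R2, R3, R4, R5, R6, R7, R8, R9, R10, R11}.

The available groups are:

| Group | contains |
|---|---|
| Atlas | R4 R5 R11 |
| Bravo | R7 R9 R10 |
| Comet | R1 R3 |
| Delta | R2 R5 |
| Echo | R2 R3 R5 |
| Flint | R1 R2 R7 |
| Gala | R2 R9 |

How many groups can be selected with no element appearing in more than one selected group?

3

Atlas, Bravo, Comet are pairwise disjoint (Atlas={R4,R5,R11}; Bravo={R7,R9,R10}; Comet={R1,R3}).
Every remaining group overlaps one of these, and no 4 of the listed groups are pairwise disjoint, so 3 is the maximum.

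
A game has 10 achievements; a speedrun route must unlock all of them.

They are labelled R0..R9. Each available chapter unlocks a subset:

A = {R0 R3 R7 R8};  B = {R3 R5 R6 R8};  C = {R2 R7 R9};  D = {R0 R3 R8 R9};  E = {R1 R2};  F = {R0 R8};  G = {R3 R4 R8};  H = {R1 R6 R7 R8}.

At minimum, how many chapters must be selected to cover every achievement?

A and B and C and E and G together: A ∪ B ∪ C ∪ E ∪ G = {R0, R1, R2, R3, R4, R5, R6, R7, R8, R9} — every achievement is covered.
No 4 of the 8 chapters cover everything (all 70 combinations miss at least one achievement), so 5 is optimal.

5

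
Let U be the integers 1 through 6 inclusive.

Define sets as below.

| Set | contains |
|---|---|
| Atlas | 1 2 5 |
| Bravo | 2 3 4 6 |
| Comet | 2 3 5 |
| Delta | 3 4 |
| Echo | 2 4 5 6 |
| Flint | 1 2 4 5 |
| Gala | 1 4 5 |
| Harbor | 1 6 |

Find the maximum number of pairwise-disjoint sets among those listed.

Comet, Harbor are pairwise disjoint (Comet={2,3,5}; Harbor={1,6}).
Every remaining set overlaps one of these, and no 3 of the listed sets are pairwise disjoint, so 2 is the maximum.

2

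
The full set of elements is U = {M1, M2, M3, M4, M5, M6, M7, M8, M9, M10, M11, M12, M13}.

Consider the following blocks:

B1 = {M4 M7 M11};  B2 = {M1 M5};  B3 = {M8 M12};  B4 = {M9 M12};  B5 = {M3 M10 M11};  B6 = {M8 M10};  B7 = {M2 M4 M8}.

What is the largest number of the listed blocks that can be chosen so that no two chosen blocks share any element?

4

B2, B4, B5, B7 are pairwise disjoint (B2={M1,M5}; B4={M9,M12}; B5={M3,M10,M11}; B7={M2,M4,M8}).
Every remaining block overlaps one of these, and no 5 of the listed blocks are pairwise disjoint, so 4 is the maximum.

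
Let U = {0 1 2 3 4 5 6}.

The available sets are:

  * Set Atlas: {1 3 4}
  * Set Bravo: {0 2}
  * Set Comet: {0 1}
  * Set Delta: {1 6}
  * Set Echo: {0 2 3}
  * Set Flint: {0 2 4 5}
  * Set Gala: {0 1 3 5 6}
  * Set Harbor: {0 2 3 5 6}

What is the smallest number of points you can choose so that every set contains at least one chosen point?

2

H = {1, 2} meets every set (each contains at least one member of H), and |H| = 2.
The sets Delta, Flint are pairwise disjoint, so any hitting set needs a separate point for each — at least 2. Hence 2 is optimal.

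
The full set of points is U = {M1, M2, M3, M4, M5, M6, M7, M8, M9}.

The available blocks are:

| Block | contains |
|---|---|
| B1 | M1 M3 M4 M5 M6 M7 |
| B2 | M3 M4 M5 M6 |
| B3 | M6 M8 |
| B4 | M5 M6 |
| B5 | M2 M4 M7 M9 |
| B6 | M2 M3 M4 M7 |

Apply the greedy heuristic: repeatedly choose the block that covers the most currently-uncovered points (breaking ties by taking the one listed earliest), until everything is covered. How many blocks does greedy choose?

3

Greedy: pick B1 (covers 6 new) → pick B5 (covers 2 new) → pick B3 (covers 1 new). Total picks: 3.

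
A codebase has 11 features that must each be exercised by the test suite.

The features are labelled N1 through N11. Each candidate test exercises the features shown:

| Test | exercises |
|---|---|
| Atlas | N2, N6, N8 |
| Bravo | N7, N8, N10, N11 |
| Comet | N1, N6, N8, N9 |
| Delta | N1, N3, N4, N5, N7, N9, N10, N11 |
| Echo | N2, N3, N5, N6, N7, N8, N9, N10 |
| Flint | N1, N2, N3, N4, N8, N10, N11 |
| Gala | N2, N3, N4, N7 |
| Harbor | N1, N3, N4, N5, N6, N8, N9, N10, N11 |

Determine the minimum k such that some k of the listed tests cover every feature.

Gala and Harbor together: Gala ∪ Harbor = {N1, N2, N3, N4, N5, N6, N7, N8, N9, N10, N11} — every feature is covered.
No single test has all 11 features (the largest, Harbor, has 9), so 2 is optimal.

2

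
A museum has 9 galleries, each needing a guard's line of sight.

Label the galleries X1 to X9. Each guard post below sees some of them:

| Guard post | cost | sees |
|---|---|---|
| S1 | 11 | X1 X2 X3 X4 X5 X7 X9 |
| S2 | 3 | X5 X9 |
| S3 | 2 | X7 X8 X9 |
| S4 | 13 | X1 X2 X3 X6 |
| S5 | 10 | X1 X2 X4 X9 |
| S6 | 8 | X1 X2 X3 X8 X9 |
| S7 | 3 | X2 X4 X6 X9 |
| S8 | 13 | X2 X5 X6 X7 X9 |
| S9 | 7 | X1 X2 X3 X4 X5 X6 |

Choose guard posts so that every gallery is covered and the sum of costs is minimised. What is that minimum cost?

S3, S9 together cover every gallery (S3 ∪ S9 = {X1, X2, X3, X4, X5, X6, X7, X8, X9}); total cost 2 + 7 = 9.
The greedy pick S3, S7, S9 costs 12; no covering selection beats 9.

9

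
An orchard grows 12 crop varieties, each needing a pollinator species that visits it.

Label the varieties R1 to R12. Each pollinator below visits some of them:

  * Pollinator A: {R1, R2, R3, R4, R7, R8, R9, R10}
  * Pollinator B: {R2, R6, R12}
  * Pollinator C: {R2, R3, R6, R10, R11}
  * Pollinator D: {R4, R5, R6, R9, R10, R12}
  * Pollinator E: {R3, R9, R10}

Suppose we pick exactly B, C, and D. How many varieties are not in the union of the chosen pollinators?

Union of B, C, D = {R2, R3, R4, R5, R6, R9, R10, R11, R12}.
Not covered: R1, R7, R8 — 3 varieties.

3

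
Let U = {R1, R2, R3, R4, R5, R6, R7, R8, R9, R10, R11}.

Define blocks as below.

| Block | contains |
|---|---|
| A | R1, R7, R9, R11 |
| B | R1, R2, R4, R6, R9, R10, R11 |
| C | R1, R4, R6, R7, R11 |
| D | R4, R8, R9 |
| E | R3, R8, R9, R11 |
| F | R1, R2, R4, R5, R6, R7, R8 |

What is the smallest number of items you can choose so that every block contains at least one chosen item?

2

Take H = {R4, R9}. Each listed block contains at least one of these, so H is a hitting set of size 2.
No single item lies in every block, so at least 2 are needed and 2 is optimal.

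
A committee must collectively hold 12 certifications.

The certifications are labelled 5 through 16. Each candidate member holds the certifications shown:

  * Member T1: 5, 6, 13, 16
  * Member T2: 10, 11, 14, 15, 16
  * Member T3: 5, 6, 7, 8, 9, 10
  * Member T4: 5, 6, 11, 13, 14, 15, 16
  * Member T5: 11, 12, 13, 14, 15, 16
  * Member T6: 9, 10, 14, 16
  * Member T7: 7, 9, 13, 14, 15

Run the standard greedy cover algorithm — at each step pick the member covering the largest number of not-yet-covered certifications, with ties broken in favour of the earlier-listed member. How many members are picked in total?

Greedy: pick T4 (covers 7 new) → pick T3 (covers 4 new) → pick T5 (covers 1 new). Total picks: 3.
(The true minimum cover uses only 2 members, so greedy is not optimal here.)

3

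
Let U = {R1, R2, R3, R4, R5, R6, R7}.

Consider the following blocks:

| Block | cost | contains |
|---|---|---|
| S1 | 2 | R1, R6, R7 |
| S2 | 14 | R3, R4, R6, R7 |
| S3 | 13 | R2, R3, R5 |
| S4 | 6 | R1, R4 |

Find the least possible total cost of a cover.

21

S1, S3, S4 together cover every item (S1 ∪ S3 ∪ S4 = {R1, R2, R3, R4, R5, R6, R7}); total cost 2 + 13 + 6 = 21.
No covering selection has total cost below 21.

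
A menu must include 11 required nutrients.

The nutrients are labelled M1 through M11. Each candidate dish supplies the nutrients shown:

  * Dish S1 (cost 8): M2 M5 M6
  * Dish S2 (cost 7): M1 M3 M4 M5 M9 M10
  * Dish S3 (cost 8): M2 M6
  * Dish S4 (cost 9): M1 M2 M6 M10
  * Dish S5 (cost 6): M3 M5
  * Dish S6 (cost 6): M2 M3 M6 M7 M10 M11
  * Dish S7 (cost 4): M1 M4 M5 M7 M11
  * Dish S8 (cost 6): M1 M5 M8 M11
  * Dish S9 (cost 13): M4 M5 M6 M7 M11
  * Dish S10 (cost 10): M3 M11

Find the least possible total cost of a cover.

19

S2, S6, S8 together cover every nutrient (S2 ∪ S6 ∪ S8 = {M1, M2, M3, M4, M5, M6, M7, M8, M9, M10, M11}); total cost 7 + 6 + 6 = 19.
The greedy pick S7, S6, S8, S2 costs 23; no covering selection beats 19.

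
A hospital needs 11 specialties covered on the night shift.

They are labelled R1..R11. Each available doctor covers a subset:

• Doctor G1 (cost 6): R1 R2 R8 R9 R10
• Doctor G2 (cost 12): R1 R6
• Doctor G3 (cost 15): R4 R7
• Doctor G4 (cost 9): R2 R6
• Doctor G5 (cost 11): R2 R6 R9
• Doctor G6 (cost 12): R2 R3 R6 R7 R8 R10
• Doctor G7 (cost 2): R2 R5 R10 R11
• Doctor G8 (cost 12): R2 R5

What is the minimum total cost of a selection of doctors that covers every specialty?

35

G1, G3, G6, G7 together cover every specialty (G1 ∪ G3 ∪ G6 ∪ G7 = {R1, R2, R3, R4, R5, R6, R7, R8, R9, R10, R11}); total cost 6 + 15 + 12 + 2 = 35.
No covering selection has total cost below 35.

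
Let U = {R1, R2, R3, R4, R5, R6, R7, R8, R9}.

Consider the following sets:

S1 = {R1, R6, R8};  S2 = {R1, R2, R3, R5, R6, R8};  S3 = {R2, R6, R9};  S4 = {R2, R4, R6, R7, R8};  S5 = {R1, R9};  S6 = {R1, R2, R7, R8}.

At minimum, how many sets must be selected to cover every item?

Take {S2, S4, S5}. Their union is {R1, R2, R3, R4, R5, R6, R7, R8, R9}, which is all 9 items.
Only S2 contains R3, so S2 is forced; the remaining 3 items need at least 2 more sets (each remaining set adds at most 2) — so at least 3 sets are needed, and 3 is optimal.

3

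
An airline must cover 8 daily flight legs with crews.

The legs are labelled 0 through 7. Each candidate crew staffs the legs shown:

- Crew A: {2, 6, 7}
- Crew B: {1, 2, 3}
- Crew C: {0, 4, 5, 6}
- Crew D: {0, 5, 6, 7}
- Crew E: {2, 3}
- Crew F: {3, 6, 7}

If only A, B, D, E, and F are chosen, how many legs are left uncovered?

1

Union of A, B, D, E, F = {0, 1, 2, 3, 5, 6, 7}.
Not covered: 4 — 1 leg.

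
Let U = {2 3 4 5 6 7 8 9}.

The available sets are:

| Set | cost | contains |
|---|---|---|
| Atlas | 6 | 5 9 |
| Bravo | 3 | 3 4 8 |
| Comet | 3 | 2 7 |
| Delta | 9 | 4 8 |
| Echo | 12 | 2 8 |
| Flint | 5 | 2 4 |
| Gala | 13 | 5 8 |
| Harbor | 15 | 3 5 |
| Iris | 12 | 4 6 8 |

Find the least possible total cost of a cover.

24

Atlas, Bravo, Comet, Iris together cover every item (Atlas ∪ Bravo ∪ Comet ∪ Iris = {2, 3, 4, 5, 6, 7, 8, 9}); total cost 6 + 3 + 3 + 12 = 24.
No covering selection has total cost below 24.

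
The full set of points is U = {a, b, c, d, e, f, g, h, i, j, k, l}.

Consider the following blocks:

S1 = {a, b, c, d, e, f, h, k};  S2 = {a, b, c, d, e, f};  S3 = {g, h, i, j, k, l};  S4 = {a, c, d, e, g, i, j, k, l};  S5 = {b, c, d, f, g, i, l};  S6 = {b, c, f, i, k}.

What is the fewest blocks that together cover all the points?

S1 and S4 together: S1 ∪ S4 = {a, b, c, d, e, f, g, h, i, j, k, l} — every point is covered.
No single block has all 12 points (the largest, S4, has 9), so 2 is optimal.

2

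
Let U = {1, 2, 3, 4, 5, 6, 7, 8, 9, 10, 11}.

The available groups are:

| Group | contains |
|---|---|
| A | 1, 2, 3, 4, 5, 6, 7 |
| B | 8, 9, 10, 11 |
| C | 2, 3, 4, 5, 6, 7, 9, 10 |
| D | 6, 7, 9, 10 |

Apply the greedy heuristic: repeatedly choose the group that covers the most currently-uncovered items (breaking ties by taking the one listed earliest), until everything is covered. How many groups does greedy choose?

3

Greedy: pick C (covers 8 new) → pick B (covers 2 new) → pick A (covers 1 new). Total picks: 3.
(The true minimum cover uses only 2 groups, so greedy is not optimal here.)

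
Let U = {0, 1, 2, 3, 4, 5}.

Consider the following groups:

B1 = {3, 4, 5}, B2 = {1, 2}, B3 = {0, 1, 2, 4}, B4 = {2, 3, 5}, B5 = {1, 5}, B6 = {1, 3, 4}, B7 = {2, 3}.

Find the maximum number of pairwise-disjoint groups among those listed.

B1, B2 are pairwise disjoint (B1={3,4,5}; B2={1,2}).
Every remaining group overlaps one of these, and no 3 of the listed groups are pairwise disjoint, so 2 is the maximum.

2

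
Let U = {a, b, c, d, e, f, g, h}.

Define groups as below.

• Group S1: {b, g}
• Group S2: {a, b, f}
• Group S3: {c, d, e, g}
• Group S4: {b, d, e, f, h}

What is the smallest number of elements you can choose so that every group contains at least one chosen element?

2

T = {b, e} meets every group (each contains at least one member of T), and |T| = 2.
The groups S2, S3 are pairwise disjoint, so any hitting set needs a separate element for each — at least 2. Hence 2 is optimal.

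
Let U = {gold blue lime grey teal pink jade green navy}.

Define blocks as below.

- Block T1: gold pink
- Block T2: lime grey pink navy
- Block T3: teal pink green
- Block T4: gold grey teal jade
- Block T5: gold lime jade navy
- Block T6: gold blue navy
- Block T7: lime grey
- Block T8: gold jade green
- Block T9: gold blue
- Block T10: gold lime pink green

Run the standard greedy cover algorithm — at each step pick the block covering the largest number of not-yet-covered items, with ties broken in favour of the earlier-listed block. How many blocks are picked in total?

4

Greedy: pick T2 (covers 4 new) → pick T4 (covers 3 new) → pick T3 (covers 1 new) → pick T6 (covers 1 new). Total picks: 4.
(The true minimum cover uses only 3 blocks, so greedy is not optimal here.)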